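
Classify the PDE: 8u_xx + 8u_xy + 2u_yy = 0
A = 8, B = 8, C = 2. Discriminant B² - 4AC = 0. Since 0 = 0, parabolic.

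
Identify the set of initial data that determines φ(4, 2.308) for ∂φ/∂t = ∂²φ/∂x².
The entire real line. The heat equation has infinite propagation speed: any initial disturbance instantly affects all points (though exponentially small far away).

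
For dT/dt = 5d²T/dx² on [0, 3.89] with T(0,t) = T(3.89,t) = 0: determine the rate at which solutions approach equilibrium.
Eigenvalues: λₙ = 5n²π²/3.89².
First three modes:
  n=1: λ₁ = 5π²/3.89² ≈ 3.261
  n=2: λ₂ = 20π²/3.89² ≈ 13.045 (4× faster decay)
  n=3: λ₃ = 45π²/3.89² ≈ 29.35 (9× faster decay)
As t → ∞, higher modes decay exponentially faster. The n=1 mode dominates: T ~ c₁ sin(πx/3.89) e^{-λ₁t}.
Decay rate: λ₁ = 5π²/3.89² ≈ 3.261.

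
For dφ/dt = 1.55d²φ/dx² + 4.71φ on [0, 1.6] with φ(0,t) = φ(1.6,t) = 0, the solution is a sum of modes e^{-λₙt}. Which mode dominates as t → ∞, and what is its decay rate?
Eigenvalues: λₙ = 1.55n²π²/1.6² - 4.71.
First three modes:
  n=1: λ₁ = 1.55π²/1.6² - 4.71 ≈ 1.266
  n=2: λ₂ = 6.2π²/1.6² - 4.71 ≈ 19.193
  n=3: λ₃ = 13.95π²/1.6² - 4.71 ≈ 49.072
Since 1.55π²/1.6² ≈ 5.976 > 4.71, all λₙ > 0.
The n=1 mode decays slowest → dominates as t → ∞.
Asymptotic: φ ~ c₁ sin(πx/1.6) e^{-λ₁t} with decay rate λ₁ ≈ 1.266.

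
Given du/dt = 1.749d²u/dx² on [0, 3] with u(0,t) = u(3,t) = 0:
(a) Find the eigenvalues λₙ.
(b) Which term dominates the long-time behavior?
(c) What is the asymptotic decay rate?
Eigenvalues: λₙ = 1.749n²π²/3².
First three modes:
  n=1: λ₁ = 1.749π²/3² ≈ 1.918
  n=2: λ₂ = 6.996π²/3² ≈ 7.672 (4× faster decay)
  n=3: λ₃ = 15.741π²/3² ≈ 17.262 (9× faster decay)
As t → ∞, higher modes decay exponentially faster. The n=1 mode dominates: u ~ c₁ sin(πx/3) e^{-λ₁t}.
Decay rate: λ₁ = 1.749π²/3² ≈ 1.918.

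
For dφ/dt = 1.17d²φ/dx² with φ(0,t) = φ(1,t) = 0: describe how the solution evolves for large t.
φ → 0. Heat diffuses out through both boundaries.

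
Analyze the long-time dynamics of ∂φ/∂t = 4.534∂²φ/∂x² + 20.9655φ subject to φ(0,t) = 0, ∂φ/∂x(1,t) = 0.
Long-time behavior: φ grows unboundedly. Reaction dominates diffusion (r=20.9655 > κπ²/(4L²)≈11.19); solution grows exponentially.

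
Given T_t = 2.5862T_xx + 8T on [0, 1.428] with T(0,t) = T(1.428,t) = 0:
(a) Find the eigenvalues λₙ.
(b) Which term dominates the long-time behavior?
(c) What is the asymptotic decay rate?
Eigenvalues: λₙ = 2.5862n²π²/1.428² - 8.
First three modes:
  n=1: λ₁ = 2.5862π²/1.428² - 8 ≈ 4.517
  n=2: λ₂ = 10.3448π²/1.428² - 8 ≈ 42.069
  n=3: λ₃ = 23.2758π²/1.428² - 8 ≈ 104.654
Since 2.5862π²/1.428² ≈ 12.517 > 8, all λₙ > 0.
The n=1 mode decays slowest → dominates as t → ∞.
Asymptotic: T ~ c₁ sin(πx/1.428) e^{-λ₁t} with decay rate λ₁ ≈ 4.517.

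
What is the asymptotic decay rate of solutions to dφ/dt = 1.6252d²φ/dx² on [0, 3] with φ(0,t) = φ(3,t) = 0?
Eigenvalues: λₙ = 1.6252n²π²/3².
First three modes:
  n=1: λ₁ = 1.6252π²/3² ≈ 1.782
  n=2: λ₂ = 6.5008π²/3² ≈ 7.129 (4× faster decay)
  n=3: λ₃ = 14.6268π²/3² ≈ 16.04 (9× faster decay)
As t → ∞, higher modes decay exponentially faster. The n=1 mode dominates: φ ~ c₁ sin(πx/3) e^{-λ₁t}.
Decay rate: λ₁ = 1.6252π²/3² ≈ 1.782.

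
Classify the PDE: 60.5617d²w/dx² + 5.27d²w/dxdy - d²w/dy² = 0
A = 60.5617, B = 5.27, C = -1. Discriminant B² - 4AC = 270.0197. Since 270.0197 > 0, hyperbolic.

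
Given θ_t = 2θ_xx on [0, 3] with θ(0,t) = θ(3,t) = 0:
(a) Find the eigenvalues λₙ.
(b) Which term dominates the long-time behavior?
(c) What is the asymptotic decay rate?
Eigenvalues: λₙ = 2n²π²/3².
First three modes:
  n=1: λ₁ = 2π²/3² ≈ 2.193
  n=2: λ₂ = 8π²/3² ≈ 8.773 (4× faster decay)
  n=3: λ₃ = 18π²/3² ≈ 19.739 (9× faster decay)
As t → ∞, higher modes decay exponentially faster. The n=1 mode dominates: θ ~ c₁ sin(πx/3) e^{-λ₁t}.
Decay rate: λ₁ = 2π²/3² ≈ 2.193.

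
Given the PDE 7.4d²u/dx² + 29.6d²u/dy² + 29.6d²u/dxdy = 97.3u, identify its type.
Rewriting in standard form: 7.4d²u/dx² + 29.6d²u/dxdy + 29.6d²u/dy² - 97.3u = 0. The second-order coefficients are A = 7.4, B = 29.6, C = 29.6. Since B² - 4AC = 0 = 0, this is a parabolic PDE.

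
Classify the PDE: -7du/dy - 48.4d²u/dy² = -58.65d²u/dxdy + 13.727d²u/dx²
Rewriting in standard form: -13.727d²u/dx² + 58.65d²u/dxdy - 48.4d²u/dy² - 7du/dy = 0. A = -13.727, B = 58.65, C = -48.4. Discriminant B² - 4AC = 782.2753. Since 782.2753 > 0, hyperbolic.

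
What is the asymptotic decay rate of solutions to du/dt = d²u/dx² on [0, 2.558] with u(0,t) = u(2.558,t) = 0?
Eigenvalues: λₙ = n²π²/2.558².
First three modes:
  n=1: λ₁ = π²/2.558² ≈ 1.508
  n=2: λ₂ = 4π²/2.558² ≈ 6.033 (4× faster decay)
  n=3: λ₃ = 9π²/2.558² ≈ 13.575 (9× faster decay)
As t → ∞, higher modes decay exponentially faster. The n=1 mode dominates: u ~ c₁ sin(πx/2.558) e^{-λ₁t}.
Decay rate: λ₁ = π²/2.558² ≈ 1.508.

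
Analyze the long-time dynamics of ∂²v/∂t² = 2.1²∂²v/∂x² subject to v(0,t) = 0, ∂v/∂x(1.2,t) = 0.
Long-time behavior: v oscillates (no decay). Energy is conserved; the solution oscillates indefinitely as standing waves.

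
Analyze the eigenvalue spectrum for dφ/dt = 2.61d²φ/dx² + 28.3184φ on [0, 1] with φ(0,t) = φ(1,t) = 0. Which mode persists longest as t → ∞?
Eigenvalues: λₙ = 2.61n²π²/1² - 28.3184.
First three modes:
  n=1: λ₁ = 2.61π² - 28.3184 ≈ -2.559
  n=2: λ₂ = 10.44π² - 28.3184 ≈ 74.72
  n=3: λ₃ = 23.49π² - 28.3184 ≈ 203.519
Since 2.61π² ≈ 25.76 < 28.3184, λ₁ < 0.
The n=1 mode grows fastest (−λₙ is largest for n=1) → dominates.
Asymptotic: φ ~ c₁ sin(πx/1) e^{2.559t} (exponential growth at rate −λ₁ ≈ 2.559).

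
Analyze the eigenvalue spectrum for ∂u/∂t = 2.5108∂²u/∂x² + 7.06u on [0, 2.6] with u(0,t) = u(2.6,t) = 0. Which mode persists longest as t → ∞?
Eigenvalues: λₙ = 2.5108n²π²/2.6² - 7.06.
First three modes:
  n=1: λ₁ = 2.5108π²/2.6² - 7.06 ≈ -3.394
  n=2: λ₂ = 10.0432π²/2.6² - 7.06 ≈ 7.603
  n=3: λ₃ = 22.5972π²/2.6² - 7.06 ≈ 25.932
Since 2.5108π²/2.6² ≈ 3.666 < 7.06, λ₁ < 0.
The n=1 mode grows fastest (−λₙ is largest for n=1) → dominates.
Asymptotic: u ~ c₁ sin(πx/2.6) e^{3.394t} (exponential growth at rate −λ₁ ≈ 3.394).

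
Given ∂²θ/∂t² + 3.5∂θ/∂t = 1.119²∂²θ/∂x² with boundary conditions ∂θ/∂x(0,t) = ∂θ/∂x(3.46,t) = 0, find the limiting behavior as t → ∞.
θ → constant (steady state). Damping (γ=3.5) dissipates the nonconstant modes; with Neumann BCs the spatial average obeys M''+γM'=0 and tends to a finite limit.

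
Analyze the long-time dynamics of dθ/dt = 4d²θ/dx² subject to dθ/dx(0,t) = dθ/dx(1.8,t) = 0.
Long-time behavior: θ → constant (steady state). Heat is conserved (no flux at boundaries); solution approaches the spatial average.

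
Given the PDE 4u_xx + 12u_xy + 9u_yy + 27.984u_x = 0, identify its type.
The second-order coefficients are A = 4, B = 12, C = 9. Since B² - 4AC = 0 = 0, this is a parabolic PDE.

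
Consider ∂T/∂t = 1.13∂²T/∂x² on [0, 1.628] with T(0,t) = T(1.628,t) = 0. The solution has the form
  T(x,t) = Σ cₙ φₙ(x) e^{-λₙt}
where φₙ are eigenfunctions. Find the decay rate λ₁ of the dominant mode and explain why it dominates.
Eigenvalues: λₙ = 1.13n²π²/1.628².
First three modes:
  n=1: λ₁ = 1.13π²/1.628² ≈ 4.208
  n=2: λ₂ = 4.52π²/1.628² ≈ 16.832 (4× faster decay)
  n=3: λ₃ = 10.17π²/1.628² ≈ 37.871 (9× faster decay)
As t → ∞, higher modes decay exponentially faster. The n=1 mode dominates: T ~ c₁ sin(πx/1.628) e^{-λ₁t}.
Decay rate: λ₁ = 1.13π²/1.628² ≈ 4.208.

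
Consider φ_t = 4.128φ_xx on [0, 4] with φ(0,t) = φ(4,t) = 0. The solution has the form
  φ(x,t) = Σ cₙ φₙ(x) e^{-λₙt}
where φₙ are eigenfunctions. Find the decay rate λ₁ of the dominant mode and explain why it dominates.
Eigenvalues: λₙ = 4.128n²π²/4².
First three modes:
  n=1: λ₁ = 4.128π²/4² ≈ 2.546
  n=2: λ₂ = 16.512π²/4² ≈ 10.185 (4× faster decay)
  n=3: λ₃ = 37.152π²/4² ≈ 22.917 (9× faster decay)
As t → ∞, higher modes decay exponentially faster. The n=1 mode dominates: φ ~ c₁ sin(πx/4) e^{-λ₁t}.
Decay rate: λ₁ = 4.128π²/4² ≈ 2.546.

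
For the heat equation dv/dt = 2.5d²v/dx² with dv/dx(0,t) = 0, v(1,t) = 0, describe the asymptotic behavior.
v → 0. Heat escapes through the Dirichlet boundary.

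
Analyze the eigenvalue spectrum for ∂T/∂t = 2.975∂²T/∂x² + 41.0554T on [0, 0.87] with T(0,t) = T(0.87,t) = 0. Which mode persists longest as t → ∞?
Eigenvalues: λₙ = 2.975n²π²/0.87² - 41.0554.
First three modes:
  n=1: λ₁ = 2.975π²/0.87² - 41.0554 ≈ -2.263
  n=2: λ₂ = 11.9π²/0.87² - 41.0554 ≈ 114.115
  n=3: λ₃ = 26.775π²/0.87² - 41.0554 ≈ 308.077
Since 2.975π²/0.87² ≈ 38.793 < 41.0554, λ₁ < 0.
The n=1 mode grows fastest (−λₙ is largest for n=1) → dominates.
Asymptotic: T ~ c₁ sin(πx/0.87) e^{2.263t} (exponential growth at rate −λ₁ ≈ 2.263).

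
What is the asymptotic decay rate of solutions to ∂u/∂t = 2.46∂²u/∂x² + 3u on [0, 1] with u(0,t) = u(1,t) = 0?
Eigenvalues: λₙ = 2.46n²π²/1² - 3.
First three modes:
  n=1: λ₁ = 2.46π² - 3 ≈ 21.279
  n=2: λ₂ = 9.84π² - 3 ≈ 94.117
  n=3: λ₃ = 22.14π² - 3 ≈ 215.513
Since 2.46π² ≈ 24.279 > 3, all λₙ > 0.
The n=1 mode decays slowest → dominates as t → ∞.
Asymptotic: u ~ c₁ sin(πx/1) e^{-λ₁t} with decay rate λ₁ ≈ 21.279.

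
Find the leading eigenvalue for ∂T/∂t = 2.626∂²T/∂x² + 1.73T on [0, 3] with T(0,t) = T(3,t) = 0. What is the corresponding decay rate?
Eigenvalues: λₙ = 2.626n²π²/3² - 1.73.
First three modes:
  n=1: λ₁ = 2.626π²/3² - 1.73 ≈ 1.15
  n=2: λ₂ = 10.504π²/3² - 1.73 ≈ 9.789
  n=3: λ₃ = 23.634π²/3² - 1.73 ≈ 24.188
Since 2.626π²/3² ≈ 2.88 > 1.73, all λₙ > 0.
The n=1 mode decays slowest → dominates as t → ∞.
Asymptotic: T ~ c₁ sin(πx/3) e^{-λ₁t} with decay rate λ₁ ≈ 1.15.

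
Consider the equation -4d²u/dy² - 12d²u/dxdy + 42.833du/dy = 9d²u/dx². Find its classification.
Rewriting in standard form: -9d²u/dx² - 12d²u/dxdy - 4d²u/dy² + 42.833du/dy = 0. Parabolic. (A = -9, B = -12, C = -4 gives B² - 4AC = 0.)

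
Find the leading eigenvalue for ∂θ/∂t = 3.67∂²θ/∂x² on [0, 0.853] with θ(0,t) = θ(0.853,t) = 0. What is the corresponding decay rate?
Eigenvalues: λₙ = 3.67n²π²/0.853².
First three modes:
  n=1: λ₁ = 3.67π²/0.853² ≈ 49.781
  n=2: λ₂ = 14.68π²/0.853² ≈ 199.126 (4× faster decay)
  n=3: λ₃ = 33.03π²/0.853² ≈ 448.033 (9× faster decay)
As t → ∞, higher modes decay exponentially faster. The n=1 mode dominates: θ ~ c₁ sin(πx/0.853) e^{-λ₁t}.
Decay rate: λ₁ = 3.67π²/0.853² ≈ 49.781.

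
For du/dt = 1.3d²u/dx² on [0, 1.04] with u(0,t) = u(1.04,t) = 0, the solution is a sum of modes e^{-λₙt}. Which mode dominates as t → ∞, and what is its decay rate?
Eigenvalues: λₙ = 1.3n²π²/1.04².
First three modes:
  n=1: λ₁ = 1.3π²/1.04² ≈ 11.863
  n=2: λ₂ = 5.2π²/1.04² ≈ 47.45 (4× faster decay)
  n=3: λ₃ = 11.7π²/1.04² ≈ 106.763 (9× faster decay)
As t → ∞, higher modes decay exponentially faster. The n=1 mode dominates: u ~ c₁ sin(πx/1.04) e^{-λ₁t}.
Decay rate: λ₁ = 1.3π²/1.04² ≈ 11.863.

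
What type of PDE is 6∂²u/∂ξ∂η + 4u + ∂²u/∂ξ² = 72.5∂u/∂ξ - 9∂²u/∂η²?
Rewriting in standard form: ∂²u/∂ξ² + 6∂²u/∂ξ∂η + 9∂²u/∂η² - 72.5∂u/∂ξ + 4u = 0. With A = 1, B = 6, C = 9, the discriminant is 0. This is a parabolic PDE.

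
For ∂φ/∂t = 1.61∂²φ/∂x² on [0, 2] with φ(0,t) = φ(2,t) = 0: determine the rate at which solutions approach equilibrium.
Eigenvalues: λₙ = 1.61n²π²/2².
First three modes:
  n=1: λ₁ = 1.61π²/2² ≈ 3.973
  n=2: λ₂ = 6.44π²/2² ≈ 15.89 (4× faster decay)
  n=3: λ₃ = 14.49π²/2² ≈ 35.753 (9× faster decay)
As t → ∞, higher modes decay exponentially faster. The n=1 mode dominates: φ ~ c₁ sin(πx/2) e^{-λ₁t}.
Decay rate: λ₁ = 1.61π²/2² ≈ 3.973.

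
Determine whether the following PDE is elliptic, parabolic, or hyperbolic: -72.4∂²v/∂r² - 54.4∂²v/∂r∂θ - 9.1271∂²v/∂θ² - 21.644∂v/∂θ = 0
Coefficients: A = -72.4, B = -54.4, C = -9.1271. B² - 4AC = 316.15184, which is positive, so the equation is hyperbolic.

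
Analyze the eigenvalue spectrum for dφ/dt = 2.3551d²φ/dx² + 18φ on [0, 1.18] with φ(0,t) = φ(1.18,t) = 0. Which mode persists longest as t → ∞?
Eigenvalues: λₙ = 2.3551n²π²/1.18² - 18.
First three modes:
  n=1: λ₁ = 2.3551π²/1.18² - 18 ≈ -1.307
  n=2: λ₂ = 9.4204π²/1.18² - 18 ≈ 48.774
  n=3: λ₃ = 21.1959π²/1.18² - 18 ≈ 132.241
Since 2.3551π²/1.18² ≈ 16.693 < 18, λ₁ < 0.
The n=1 mode grows fastest (−λₙ is largest for n=1) → dominates.
Asymptotic: φ ~ c₁ sin(πx/1.18) e^{1.307t} (exponential growth at rate −λ₁ ≈ 1.307).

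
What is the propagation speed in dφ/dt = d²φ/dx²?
Infinite. The heat equation is parabolic, not hyperbolic, so disturbances propagate instantly.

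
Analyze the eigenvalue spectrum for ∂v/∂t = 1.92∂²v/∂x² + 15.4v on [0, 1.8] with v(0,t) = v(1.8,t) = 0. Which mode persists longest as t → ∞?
Eigenvalues: λₙ = 1.92n²π²/1.8² - 15.4.
First three modes:
  n=1: λ₁ = 1.92π²/1.8² - 15.4 ≈ -9.551
  n=2: λ₂ = 7.68π²/1.8² - 15.4 ≈ 7.995
  n=3: λ₃ = 17.28π²/1.8² - 15.4 ≈ 37.238
Since 1.92π²/1.8² ≈ 5.849 < 15.4, λ₁ < 0.
The n=1 mode grows fastest (−λₙ is largest for n=1) → dominates.
Asymptotic: v ~ c₁ sin(πx/1.8) e^{9.551t} (exponential growth at rate −λ₁ ≈ 9.551).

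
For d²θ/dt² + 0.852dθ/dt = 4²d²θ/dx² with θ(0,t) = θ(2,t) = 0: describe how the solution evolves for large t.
θ → 0. Damping (γ=0.852) dissipates energy; oscillations decay exponentially.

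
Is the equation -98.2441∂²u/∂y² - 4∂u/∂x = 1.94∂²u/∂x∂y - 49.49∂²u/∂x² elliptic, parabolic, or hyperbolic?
Rewriting in standard form: 49.49∂²u/∂x² - 1.94∂²u/∂x∂y - 98.2441∂²u/∂y² - 4∂u/∂x = 0. Computing B² - 4AC with A = 49.49, B = -1.94, C = -98.2441: discriminant = 19452.165636 (positive). Answer: hyperbolic.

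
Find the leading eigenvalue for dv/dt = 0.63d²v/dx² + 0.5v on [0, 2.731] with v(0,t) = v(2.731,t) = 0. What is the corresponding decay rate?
Eigenvalues: λₙ = 0.63n²π²/2.731² - 0.5.
First three modes:
  n=1: λ₁ = 0.63π²/2.731² - 0.5 ≈ 0.334
  n=2: λ₂ = 2.52π²/2.731² - 0.5 ≈ 2.835
  n=3: λ₃ = 5.67π²/2.731² - 0.5 ≈ 7.003
Since 0.63π²/2.731² ≈ 0.834 > 0.5, all λₙ > 0.
The n=1 mode decays slowest → dominates as t → ∞.
Asymptotic: v ~ c₁ sin(πx/2.731) e^{-λ₁t} with decay rate λ₁ ≈ 0.334.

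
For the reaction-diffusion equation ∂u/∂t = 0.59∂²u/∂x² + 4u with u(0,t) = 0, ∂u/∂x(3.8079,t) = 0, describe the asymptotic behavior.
u grows unboundedly. Reaction dominates diffusion (r=4 > κπ²/(4L²)≈0.1); solution grows exponentially.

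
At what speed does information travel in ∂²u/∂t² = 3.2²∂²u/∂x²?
Speed = 3.2. Information travels along characteristics x = x₀ ± 3.2t.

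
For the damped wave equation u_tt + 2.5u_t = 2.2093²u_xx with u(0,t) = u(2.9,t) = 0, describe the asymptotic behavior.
u → 0. Damping (γ=2.5) dissipates energy; oscillations decay exponentially.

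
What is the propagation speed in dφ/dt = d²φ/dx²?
Infinite. The heat equation is parabolic, not hyperbolic, so disturbances propagate instantly.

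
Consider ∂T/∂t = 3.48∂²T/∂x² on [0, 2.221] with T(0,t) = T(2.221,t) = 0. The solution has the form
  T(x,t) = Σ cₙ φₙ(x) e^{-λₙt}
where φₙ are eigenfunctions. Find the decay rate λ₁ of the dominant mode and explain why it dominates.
Eigenvalues: λₙ = 3.48n²π²/2.221².
First three modes:
  n=1: λ₁ = 3.48π²/2.221² ≈ 6.963
  n=2: λ₂ = 13.92π²/2.221² ≈ 27.851 (4× faster decay)
  n=3: λ₃ = 31.32π²/2.221² ≈ 62.665 (9× faster decay)
As t → ∞, higher modes decay exponentially faster. The n=1 mode dominates: T ~ c₁ sin(πx/2.221) e^{-λ₁t}.
Decay rate: λ₁ = 3.48π²/2.221² ≈ 6.963.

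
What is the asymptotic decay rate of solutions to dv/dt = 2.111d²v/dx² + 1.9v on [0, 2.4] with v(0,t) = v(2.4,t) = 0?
Eigenvalues: λₙ = 2.111n²π²/2.4² - 1.9.
First three modes:
  n=1: λ₁ = 2.111π²/2.4² - 1.9 ≈ 1.717
  n=2: λ₂ = 8.444π²/2.4² - 1.9 ≈ 12.569
  n=3: λ₃ = 18.999π²/2.4² - 1.9 ≈ 30.654
Since 2.111π²/2.4² ≈ 3.617 > 1.9, all λₙ > 0.
The n=1 mode decays slowest → dominates as t → ∞.
Asymptotic: v ~ c₁ sin(πx/2.4) e^{-λ₁t} with decay rate λ₁ ≈ 1.717.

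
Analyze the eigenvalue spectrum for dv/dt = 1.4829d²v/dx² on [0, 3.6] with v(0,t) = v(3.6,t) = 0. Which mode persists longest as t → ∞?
Eigenvalues: λₙ = 1.4829n²π²/3.6².
First three modes:
  n=1: λ₁ = 1.4829π²/3.6² ≈ 1.129
  n=2: λ₂ = 5.9316π²/3.6² ≈ 4.517 (4× faster decay)
  n=3: λ₃ = 13.3461π²/3.6² ≈ 10.164 (9× faster decay)
As t → ∞, higher modes decay exponentially faster. The n=1 mode dominates: v ~ c₁ sin(πx/3.6) e^{-λ₁t}.
Decay rate: λ₁ = 1.4829π²/3.6² ≈ 1.129.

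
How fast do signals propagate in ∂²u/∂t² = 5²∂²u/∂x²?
Speed = 5. Information travels along characteristics x = x₀ ± 5t.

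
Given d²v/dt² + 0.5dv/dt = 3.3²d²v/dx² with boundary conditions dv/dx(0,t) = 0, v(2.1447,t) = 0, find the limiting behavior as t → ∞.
v → 0. Damping (γ=0.5) dissipates energy; oscillations decay exponentially.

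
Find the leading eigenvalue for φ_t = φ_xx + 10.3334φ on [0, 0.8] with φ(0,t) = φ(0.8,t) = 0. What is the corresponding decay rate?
Eigenvalues: λₙ = n²π²/0.8² - 10.3334.
First three modes:
  n=1: λ₁ = π²/0.8² - 10.3334 ≈ 5.088
  n=2: λ₂ = 4π²/0.8² - 10.3334 ≈ 51.352
  n=3: λ₃ = 9π²/0.8² - 10.3334 ≈ 128.458
Since π²/0.8² ≈ 15.421 > 10.3334, all λₙ > 0.
The n=1 mode decays slowest → dominates as t → ∞.
Asymptotic: φ ~ c₁ sin(πx/0.8) e^{-λ₁t} with decay rate λ₁ ≈ 5.088.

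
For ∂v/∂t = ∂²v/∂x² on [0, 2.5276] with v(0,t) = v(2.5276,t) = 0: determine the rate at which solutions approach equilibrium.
Eigenvalues: λₙ = n²π²/2.5276².
First three modes:
  n=1: λ₁ = π²/2.5276² ≈ 1.545
  n=2: λ₂ = 4π²/2.5276² ≈ 6.179 (4× faster decay)
  n=3: λ₃ = 9π²/2.5276² ≈ 13.904 (9× faster decay)
As t → ∞, higher modes decay exponentially faster. The n=1 mode dominates: v ~ c₁ sin(πx/2.5276) e^{-λ₁t}.
Decay rate: λ₁ = π²/2.5276² ≈ 1.545.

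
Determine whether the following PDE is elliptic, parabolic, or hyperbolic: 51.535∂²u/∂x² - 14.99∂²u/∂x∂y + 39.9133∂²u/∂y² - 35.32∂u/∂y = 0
Coefficients: A = 51.535, B = -14.99, C = 39.9133. B² - 4AC = -8003.027562, which is negative, so the equation is elliptic.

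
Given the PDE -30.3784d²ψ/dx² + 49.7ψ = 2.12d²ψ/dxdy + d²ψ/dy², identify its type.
Rewriting in standard form: -30.3784d²ψ/dx² - 2.12d²ψ/dxdy - d²ψ/dy² + 49.7ψ = 0. The second-order coefficients are A = -30.3784, B = -2.12, C = -1. Since B² - 4AC = -117.0192 < 0, this is an elliptic PDE.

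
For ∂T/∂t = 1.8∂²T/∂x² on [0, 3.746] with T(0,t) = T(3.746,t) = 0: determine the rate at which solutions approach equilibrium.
Eigenvalues: λₙ = 1.8n²π²/3.746².
First three modes:
  n=1: λ₁ = 1.8π²/3.746² ≈ 1.266
  n=2: λ₂ = 7.2π²/3.746² ≈ 5.064 (4× faster decay)
  n=3: λ₃ = 16.2π²/3.746² ≈ 11.394 (9× faster decay)
As t → ∞, higher modes decay exponentially faster. The n=1 mode dominates: T ~ c₁ sin(πx/3.746) e^{-λ₁t}.
Decay rate: λ₁ = 1.8π²/3.746² ≈ 1.266.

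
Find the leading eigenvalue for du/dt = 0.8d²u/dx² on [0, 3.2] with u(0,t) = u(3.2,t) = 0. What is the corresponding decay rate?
Eigenvalues: λₙ = 0.8n²π²/3.2².
First three modes:
  n=1: λ₁ = 0.8π²/3.2² ≈ 0.771
  n=2: λ₂ = 3.2π²/3.2² ≈ 3.084 (4× faster decay)
  n=3: λ₃ = 7.2π²/3.2² ≈ 6.94 (9× faster decay)
As t → ∞, higher modes decay exponentially faster. The n=1 mode dominates: u ~ c₁ sin(πx/3.2) e^{-λ₁t}.
Decay rate: λ₁ = 0.8π²/3.2² ≈ 0.771.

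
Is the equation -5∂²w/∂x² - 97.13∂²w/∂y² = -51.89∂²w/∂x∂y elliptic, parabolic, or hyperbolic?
Rewriting in standard form: -5∂²w/∂x² + 51.89∂²w/∂x∂y - 97.13∂²w/∂y² = 0. Computing B² - 4AC with A = -5, B = 51.89, C = -97.13: discriminant = 749.9721 (positive). Answer: hyperbolic.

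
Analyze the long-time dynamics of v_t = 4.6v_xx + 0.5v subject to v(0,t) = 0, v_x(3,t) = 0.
Long-time behavior: v → 0. Diffusion dominates reaction (r=0.5 < κπ²/(4L²)≈1.26); solution decays.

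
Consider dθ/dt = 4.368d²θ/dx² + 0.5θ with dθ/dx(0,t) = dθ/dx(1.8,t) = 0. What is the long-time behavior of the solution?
As t → ∞, θ grows unboundedly. With Neumann BCs the constant mode has diffusion eigenvalue 0, so any r > 0 makes it grow like e^(0.5t); solution grows exponentially.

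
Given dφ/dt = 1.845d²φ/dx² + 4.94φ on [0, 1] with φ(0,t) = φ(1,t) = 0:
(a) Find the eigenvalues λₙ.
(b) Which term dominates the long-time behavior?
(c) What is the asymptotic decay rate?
Eigenvalues: λₙ = 1.845n²π²/1² - 4.94.
First three modes:
  n=1: λ₁ = 1.845π² - 4.94 ≈ 13.269
  n=2: λ₂ = 7.38π² - 4.94 ≈ 67.898
  n=3: λ₃ = 16.605π² - 4.94 ≈ 158.945
Since 1.845π² ≈ 18.209 > 4.94, all λₙ > 0.
The n=1 mode decays slowest → dominates as t → ∞.
Asymptotic: φ ~ c₁ sin(πx/1) e^{-λ₁t} with decay rate λ₁ ≈ 13.269.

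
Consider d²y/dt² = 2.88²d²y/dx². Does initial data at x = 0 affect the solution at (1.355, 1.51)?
Yes. The domain of dependence is [-2.9938, 5.7038], and 0 ∈ [-2.9938, 5.7038].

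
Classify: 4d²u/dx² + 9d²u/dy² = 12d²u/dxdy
Rewriting in standard form: 4d²u/dx² - 12d²u/dxdy + 9d²u/dy² = 0. Parabolic (discriminant = 0).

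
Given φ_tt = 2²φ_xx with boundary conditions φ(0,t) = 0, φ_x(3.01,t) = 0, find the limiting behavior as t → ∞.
φ oscillates (no decay). Energy is conserved; the solution oscillates indefinitely as standing waves.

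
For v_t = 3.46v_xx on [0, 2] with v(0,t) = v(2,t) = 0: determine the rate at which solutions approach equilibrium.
Eigenvalues: λₙ = 3.46n²π²/2².
First three modes:
  n=1: λ₁ = 3.46π²/2² ≈ 8.537
  n=2: λ₂ = 13.84π²/2² ≈ 34.149 (4× faster decay)
  n=3: λ₃ = 31.14π²/2² ≈ 76.835 (9× faster decay)
As t → ∞, higher modes decay exponentially faster. The n=1 mode dominates: v ~ c₁ sin(πx/2) e^{-λ₁t}.
Decay rate: λ₁ = 3.46π²/2² ≈ 8.537.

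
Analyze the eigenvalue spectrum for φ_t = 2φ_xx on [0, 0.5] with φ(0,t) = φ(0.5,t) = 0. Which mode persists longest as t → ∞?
Eigenvalues: λₙ = 2n²π²/0.5².
First three modes:
  n=1: λ₁ = 2π²/0.5² ≈ 78.957
  n=2: λ₂ = 8π²/0.5² ≈ 315.827 (4× faster decay)
  n=3: λ₃ = 18π²/0.5² ≈ 710.612 (9× faster decay)
As t → ∞, higher modes decay exponentially faster. The n=1 mode dominates: φ ~ c₁ sin(πx/0.5) e^{-λ₁t}.
Decay rate: λ₁ = 2π²/0.5² ≈ 78.957.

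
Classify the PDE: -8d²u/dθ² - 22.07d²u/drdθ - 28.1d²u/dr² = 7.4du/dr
Rewriting in standard form: -28.1d²u/dr² - 22.07d²u/drdθ - 8d²u/dθ² - 7.4du/dr = 0. A = -28.1, B = -22.07, C = -8. Discriminant B² - 4AC = -412.1151. Since -412.1151 < 0, elliptic.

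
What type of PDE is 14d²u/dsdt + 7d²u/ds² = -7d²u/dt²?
Rewriting in standard form: 7d²u/ds² + 14d²u/dsdt + 7d²u/dt² = 0. With A = 7, B = 14, C = 7, the discriminant is 0. This is a parabolic PDE.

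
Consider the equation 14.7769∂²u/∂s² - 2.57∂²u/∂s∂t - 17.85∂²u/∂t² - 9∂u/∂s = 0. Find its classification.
Hyperbolic. (A = 14.7769, B = -2.57, C = -17.85 gives B² - 4AC = 1061.67556.)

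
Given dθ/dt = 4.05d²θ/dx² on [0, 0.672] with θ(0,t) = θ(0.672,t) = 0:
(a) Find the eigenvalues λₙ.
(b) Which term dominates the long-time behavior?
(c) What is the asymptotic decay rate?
Eigenvalues: λₙ = 4.05n²π²/0.672².
First three modes:
  n=1: λ₁ = 4.05π²/0.672² ≈ 88.515
  n=2: λ₂ = 16.2π²/0.672² ≈ 354.059 (4× faster decay)
  n=3: λ₃ = 36.45π²/0.672² ≈ 796.634 (9× faster decay)
As t → ∞, higher modes decay exponentially faster. The n=1 mode dominates: θ ~ c₁ sin(πx/0.672) e^{-λ₁t}.
Decay rate: λ₁ = 4.05π²/0.672² ≈ 88.515.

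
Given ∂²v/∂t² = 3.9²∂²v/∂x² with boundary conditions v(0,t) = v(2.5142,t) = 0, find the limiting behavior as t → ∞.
v oscillates (no decay). Energy is conserved; the solution oscillates indefinitely as standing waves.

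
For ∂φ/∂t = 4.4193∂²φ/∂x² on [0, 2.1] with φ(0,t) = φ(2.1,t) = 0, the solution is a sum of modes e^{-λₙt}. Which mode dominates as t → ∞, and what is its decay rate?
Eigenvalues: λₙ = 4.4193n²π²/2.1².
First three modes:
  n=1: λ₁ = 4.4193π²/2.1² ≈ 9.89
  n=2: λ₂ = 17.6772π²/2.1² ≈ 39.562 (4× faster decay)
  n=3: λ₃ = 39.7737π²/2.1² ≈ 89.014 (9× faster decay)
As t → ∞, higher modes decay exponentially faster. The n=1 mode dominates: φ ~ c₁ sin(πx/2.1) e^{-λ₁t}.
Decay rate: λ₁ = 4.4193π²/2.1² ≈ 9.89.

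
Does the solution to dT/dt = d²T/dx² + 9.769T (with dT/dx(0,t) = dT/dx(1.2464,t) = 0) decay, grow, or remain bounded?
T grows unboundedly. With Neumann BCs the constant mode has diffusion eigenvalue 0, so any r > 0 makes it grow like e^(9.769t); solution grows exponentially.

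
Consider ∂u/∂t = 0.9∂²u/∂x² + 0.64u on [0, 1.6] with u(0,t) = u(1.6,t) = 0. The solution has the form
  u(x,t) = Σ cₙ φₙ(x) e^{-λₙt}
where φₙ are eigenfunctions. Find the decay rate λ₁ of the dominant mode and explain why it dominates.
Eigenvalues: λₙ = 0.9n²π²/1.6² - 0.64.
First three modes:
  n=1: λ₁ = 0.9π²/1.6² - 0.64 ≈ 2.83
  n=2: λ₂ = 3.6π²/1.6² - 0.64 ≈ 13.239
  n=3: λ₃ = 8.1π²/1.6² - 0.64 ≈ 30.588
Since 0.9π²/1.6² ≈ 3.47 > 0.64, all λₙ > 0.
The n=1 mode decays slowest → dominates as t → ∞.
Asymptotic: u ~ c₁ sin(πx/1.6) e^{-λ₁t} with decay rate λ₁ ≈ 2.83.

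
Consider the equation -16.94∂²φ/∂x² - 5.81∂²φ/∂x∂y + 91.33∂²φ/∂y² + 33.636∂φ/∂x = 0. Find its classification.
Hyperbolic. (A = -16.94, B = -5.81, C = 91.33 gives B² - 4AC = 6222.2769.)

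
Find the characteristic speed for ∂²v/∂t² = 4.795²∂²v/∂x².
Speed = 4.795. Information travels along characteristics x = x₀ ± 4.795t.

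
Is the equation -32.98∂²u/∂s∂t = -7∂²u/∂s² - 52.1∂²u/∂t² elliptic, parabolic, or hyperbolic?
Rewriting in standard form: 7∂²u/∂s² - 32.98∂²u/∂s∂t + 52.1∂²u/∂t² = 0. Computing B² - 4AC with A = 7, B = -32.98, C = 52.1: discriminant = -371.1196 (negative). Answer: elliptic.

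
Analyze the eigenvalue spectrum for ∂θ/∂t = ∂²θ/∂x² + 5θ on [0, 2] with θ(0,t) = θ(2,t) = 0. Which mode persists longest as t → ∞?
Eigenvalues: λₙ = n²π²/2² - 5.
First three modes:
  n=1: λ₁ = π²/2² - 5 ≈ -2.533
  n=2: λ₂ = 4π²/2² - 5 ≈ 4.87
  n=3: λ₃ = 9π²/2² - 5 ≈ 17.207
Since π²/2² ≈ 2.467 < 5, λ₁ < 0.
The n=1 mode grows fastest (−λₙ is largest for n=1) → dominates.
Asymptotic: θ ~ c₁ sin(πx/2) e^{2.533t} (exponential growth at rate −λ₁ ≈ 2.533).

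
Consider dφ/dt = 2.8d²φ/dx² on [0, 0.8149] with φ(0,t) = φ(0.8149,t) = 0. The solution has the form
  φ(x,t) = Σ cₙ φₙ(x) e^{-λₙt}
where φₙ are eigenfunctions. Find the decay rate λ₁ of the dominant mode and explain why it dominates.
Eigenvalues: λₙ = 2.8n²π²/0.8149².
First three modes:
  n=1: λ₁ = 2.8π²/0.8149² ≈ 41.615
  n=2: λ₂ = 11.2π²/0.8149² ≈ 166.46 (4× faster decay)
  n=3: λ₃ = 25.2π²/0.8149² ≈ 374.534 (9× faster decay)
As t → ∞, higher modes decay exponentially faster. The n=1 mode dominates: φ ~ c₁ sin(πx/0.8149) e^{-λ₁t}.
Decay rate: λ₁ = 2.8π²/0.8149² ≈ 41.615.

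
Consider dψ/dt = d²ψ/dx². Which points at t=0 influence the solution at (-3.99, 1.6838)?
The entire real line. The heat equation has infinite propagation speed: any initial disturbance instantly affects all points (though exponentially small far away).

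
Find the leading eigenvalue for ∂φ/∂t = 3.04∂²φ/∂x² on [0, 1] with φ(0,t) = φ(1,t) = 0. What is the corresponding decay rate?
Eigenvalues: λₙ = 3.04n²π².
First three modes:
  n=1: λ₁ = 3.04π² ≈ 30.004
  n=2: λ₂ = 12.16π² ≈ 120.014 (4× faster decay)
  n=3: λ₃ = 27.36π² ≈ 270.032 (9× faster decay)
As t → ∞, higher modes decay exponentially faster. The n=1 mode dominates: φ ~ c₁ sin(πx) e^{-λ₁t}.
Decay rate: λ₁ = 3.04π² ≈ 30.004.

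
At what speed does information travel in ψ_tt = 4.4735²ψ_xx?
Speed = 4.4735. Information travels along characteristics x = x₀ ± 4.4735t.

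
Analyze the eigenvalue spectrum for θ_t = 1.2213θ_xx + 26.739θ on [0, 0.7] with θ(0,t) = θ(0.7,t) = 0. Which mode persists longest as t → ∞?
Eigenvalues: λₙ = 1.2213n²π²/0.7² - 26.739.
First three modes:
  n=1: λ₁ = 1.2213π²/0.7² - 26.739 ≈ -2.14
  n=2: λ₂ = 4.8852π²/0.7² - 26.739 ≈ 71.659
  n=3: λ₃ = 10.9917π²/0.7² - 26.739 ≈ 194.656
Since 1.2213π²/0.7² ≈ 24.599 < 26.739, λ₁ < 0.
The n=1 mode grows fastest (−λₙ is largest for n=1) → dominates.
Asymptotic: θ ~ c₁ sin(πx/0.7) e^{2.14t} (exponential growth at rate −λ₁ ≈ 2.14).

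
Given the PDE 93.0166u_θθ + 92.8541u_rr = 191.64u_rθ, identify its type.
Rewriting in standard form: 92.8541u_rr - 191.64u_rθ + 93.0166u_θθ = 0. The second-order coefficients are A = 92.8541, B = -191.64, C = 93.0166. Since B² - 4AC = 2177.99888776 > 0, this is a hyperbolic PDE.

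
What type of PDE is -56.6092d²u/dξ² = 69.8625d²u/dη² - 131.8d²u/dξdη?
Rewriting in standard form: -56.6092d²u/dξ² + 131.8d²u/dξdη - 69.8625d²u/dη² = 0. With A = -56.6092, B = 131.8, C = -69.8625, the discriminant is 1551.79906. This is a hyperbolic PDE.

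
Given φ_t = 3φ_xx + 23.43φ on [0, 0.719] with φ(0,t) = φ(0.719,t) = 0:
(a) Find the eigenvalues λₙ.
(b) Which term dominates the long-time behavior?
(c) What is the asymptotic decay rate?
Eigenvalues: λₙ = 3n²π²/0.719² - 23.43.
First three modes:
  n=1: λ₁ = 3π²/0.719² - 23.43 ≈ 33.845
  n=2: λ₂ = 12π²/0.719² - 23.43 ≈ 205.669
  n=3: λ₃ = 27π²/0.719² - 23.43 ≈ 492.043
Since 3π²/0.719² ≈ 57.275 > 23.43, all λₙ > 0.
The n=1 mode decays slowest → dominates as t → ∞.
Asymptotic: φ ~ c₁ sin(πx/0.719) e^{-λ₁t} with decay rate λ₁ ≈ 33.845.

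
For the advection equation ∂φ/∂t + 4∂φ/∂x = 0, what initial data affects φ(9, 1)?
A single point: x = 5. The characteristic through (9, 1) is x - 4t = const, so x = 9 - 4·1 = 5.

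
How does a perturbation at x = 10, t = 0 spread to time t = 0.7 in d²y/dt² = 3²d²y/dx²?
Domain of influence: [7.9, 12.1]. Data at x = 10 spreads outward at speed 3.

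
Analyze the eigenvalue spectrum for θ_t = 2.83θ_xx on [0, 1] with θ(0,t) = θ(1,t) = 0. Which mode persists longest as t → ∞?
Eigenvalues: λₙ = 2.83n²π².
First three modes:
  n=1: λ₁ = 2.83π² ≈ 27.931
  n=2: λ₂ = 11.32π² ≈ 111.724 (4× faster decay)
  n=3: λ₃ = 25.47π² ≈ 251.379 (9× faster decay)
As t → ∞, higher modes decay exponentially faster. The n=1 mode dominates: θ ~ c₁ sin(πx) e^{-λ₁t}.
Decay rate: λ₁ = 2.83π² ≈ 27.931.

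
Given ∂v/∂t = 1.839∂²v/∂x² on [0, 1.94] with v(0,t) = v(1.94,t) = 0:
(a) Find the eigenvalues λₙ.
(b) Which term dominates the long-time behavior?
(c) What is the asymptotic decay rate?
Eigenvalues: λₙ = 1.839n²π²/1.94².
First three modes:
  n=1: λ₁ = 1.839π²/1.94² ≈ 4.823
  n=2: λ₂ = 7.356π²/1.94² ≈ 19.29 (4× faster decay)
  n=3: λ₃ = 16.551π²/1.94² ≈ 43.403 (9× faster decay)
As t → ∞, higher modes decay exponentially faster. The n=1 mode dominates: v ~ c₁ sin(πx/1.94) e^{-λ₁t}.
Decay rate: λ₁ = 1.839π²/1.94² ≈ 4.823.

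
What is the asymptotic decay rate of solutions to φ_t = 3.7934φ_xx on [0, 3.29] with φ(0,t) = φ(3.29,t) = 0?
Eigenvalues: λₙ = 3.7934n²π²/3.29².
First three modes:
  n=1: λ₁ = 3.7934π²/3.29² ≈ 3.459
  n=2: λ₂ = 15.1736π²/3.29² ≈ 13.836 (4× faster decay)
  n=3: λ₃ = 34.1406π²/3.29² ≈ 31.13 (9× faster decay)
As t → ∞, higher modes decay exponentially faster. The n=1 mode dominates: φ ~ c₁ sin(πx/3.29) e^{-λ₁t}.
Decay rate: λ₁ = 3.7934π²/3.29² ≈ 3.459.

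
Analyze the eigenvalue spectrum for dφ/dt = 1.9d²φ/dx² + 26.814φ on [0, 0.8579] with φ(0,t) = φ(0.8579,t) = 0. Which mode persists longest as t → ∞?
Eigenvalues: λₙ = 1.9n²π²/0.8579² - 26.814.
First three modes:
  n=1: λ₁ = 1.9π²/0.8579² - 26.814 ≈ -1.335
  n=2: λ₂ = 7.6π²/0.8579² - 26.814 ≈ 75.101
  n=3: λ₃ = 17.1π²/0.8579² - 26.814 ≈ 202.496
Since 1.9π²/0.8579² ≈ 25.479 < 26.814, λ₁ < 0.
The n=1 mode grows fastest (−λₙ is largest for n=1) → dominates.
Asymptotic: φ ~ c₁ sin(πx/0.8579) e^{1.335t} (exponential growth at rate −λ₁ ≈ 1.335).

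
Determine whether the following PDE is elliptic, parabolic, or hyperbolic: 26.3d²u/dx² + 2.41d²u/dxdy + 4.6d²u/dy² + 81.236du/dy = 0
Coefficients: A = 26.3, B = 2.41, C = 4.6. B² - 4AC = -478.1119, which is negative, so the equation is elliptic.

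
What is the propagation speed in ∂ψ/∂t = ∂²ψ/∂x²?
Infinite. The heat equation is parabolic, not hyperbolic, so disturbances propagate instantly.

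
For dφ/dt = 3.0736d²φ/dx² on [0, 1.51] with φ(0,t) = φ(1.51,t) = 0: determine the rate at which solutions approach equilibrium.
Eigenvalues: λₙ = 3.0736n²π²/1.51².
First three modes:
  n=1: λ₁ = 3.0736π²/1.51² ≈ 13.304
  n=2: λ₂ = 12.2944π²/1.51² ≈ 53.217 (4× faster decay)
  n=3: λ₃ = 27.6624π²/1.51² ≈ 119.739 (9× faster decay)
As t → ∞, higher modes decay exponentially faster. The n=1 mode dominates: φ ~ c₁ sin(πx/1.51) e^{-λ₁t}.
Decay rate: λ₁ = 3.0736π²/1.51² ≈ 13.304.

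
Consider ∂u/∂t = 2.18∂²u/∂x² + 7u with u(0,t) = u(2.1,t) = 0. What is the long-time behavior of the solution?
As t → ∞, u grows unboundedly. Reaction dominates diffusion (r=7 > κπ²/L²≈4.88); solution grows exponentially.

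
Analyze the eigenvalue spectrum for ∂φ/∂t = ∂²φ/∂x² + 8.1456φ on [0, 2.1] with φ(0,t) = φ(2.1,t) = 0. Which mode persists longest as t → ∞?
Eigenvalues: λₙ = n²π²/2.1² - 8.1456.
First three modes:
  n=1: λ₁ = π²/2.1² - 8.1456 ≈ -5.908
  n=2: λ₂ = 4π²/2.1² - 8.1456 ≈ 0.806
  n=3: λ₃ = 9π²/2.1² - 8.1456 ≈ 11.996
Since π²/2.1² ≈ 2.238 < 8.1456, λ₁ < 0.
The n=1 mode grows fastest (−λₙ is largest for n=1) → dominates.
Asymptotic: φ ~ c₁ sin(πx/2.1) e^{5.908t} (exponential growth at rate −λ₁ ≈ 5.908).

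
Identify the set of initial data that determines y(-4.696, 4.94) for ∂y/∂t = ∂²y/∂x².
The entire real line. The heat equation has infinite propagation speed: any initial disturbance instantly affects all points (though exponentially small far away).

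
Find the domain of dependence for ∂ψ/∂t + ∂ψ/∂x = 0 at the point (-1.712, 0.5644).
A single point: x = -2.2764. The characteristic through (-1.712, 0.5644) is x - 1t = const, so x = -1.712 - 1·0.5644 = -2.2764.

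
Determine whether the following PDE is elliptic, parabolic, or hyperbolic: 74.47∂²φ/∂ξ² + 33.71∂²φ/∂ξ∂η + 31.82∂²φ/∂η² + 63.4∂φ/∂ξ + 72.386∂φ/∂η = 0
Coefficients: A = 74.47, B = 33.71, C = 31.82. B² - 4AC = -8342.1775, which is negative, so the equation is elliptic.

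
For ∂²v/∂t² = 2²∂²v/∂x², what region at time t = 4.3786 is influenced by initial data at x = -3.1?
Domain of influence: [-11.8572, 5.6572]. Data at x = -3.1 spreads outward at speed 2.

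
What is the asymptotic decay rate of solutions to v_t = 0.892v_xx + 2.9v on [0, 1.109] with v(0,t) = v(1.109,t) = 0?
Eigenvalues: λₙ = 0.892n²π²/1.109² - 2.9.
First three modes:
  n=1: λ₁ = 0.892π²/1.109² - 2.9 ≈ 4.258
  n=2: λ₂ = 3.568π²/1.109² - 2.9 ≈ 25.733
  n=3: λ₃ = 8.028π²/1.109² - 2.9 ≈ 61.523
Since 0.892π²/1.109² ≈ 7.158 > 2.9, all λₙ > 0.
The n=1 mode decays slowest → dominates as t → ∞.
Asymptotic: v ~ c₁ sin(πx/1.109) e^{-λ₁t} with decay rate λ₁ ≈ 4.258.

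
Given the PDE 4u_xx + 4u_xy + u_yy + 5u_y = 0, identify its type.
The second-order coefficients are A = 4, B = 4, C = 1. Since B² - 4AC = 0 = 0, this is a parabolic PDE.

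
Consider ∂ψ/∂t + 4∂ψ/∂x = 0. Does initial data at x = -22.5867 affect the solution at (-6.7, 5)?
No. Only data at x = -26.7 affects (-6.7, 5). Advection has one-way propagation along characteristics.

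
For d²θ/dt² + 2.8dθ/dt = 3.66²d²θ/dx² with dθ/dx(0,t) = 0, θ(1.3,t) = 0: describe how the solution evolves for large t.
θ → 0. Damping (γ=2.8) dissipates energy; oscillations decay exponentially.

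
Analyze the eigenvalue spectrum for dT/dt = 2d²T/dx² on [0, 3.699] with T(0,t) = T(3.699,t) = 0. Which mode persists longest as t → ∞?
Eigenvalues: λₙ = 2n²π²/3.699².
First three modes:
  n=1: λ₁ = 2π²/3.699² ≈ 1.443
  n=2: λ₂ = 8π²/3.699² ≈ 5.771 (4× faster decay)
  n=3: λ₃ = 18π²/3.699² ≈ 12.984 (9× faster decay)
As t → ∞, higher modes decay exponentially faster. The n=1 mode dominates: T ~ c₁ sin(πx/3.699) e^{-λ₁t}.
Decay rate: λ₁ = 2π²/3.699² ≈ 1.443.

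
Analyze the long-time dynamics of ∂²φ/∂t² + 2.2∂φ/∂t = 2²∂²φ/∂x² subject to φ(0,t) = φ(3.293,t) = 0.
Long-time behavior: φ → 0. Damping (γ=2.2) dissipates energy; oscillations decay exponentially.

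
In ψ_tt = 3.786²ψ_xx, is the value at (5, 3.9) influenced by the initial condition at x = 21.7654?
No. The domain of dependence is [-9.7654, 19.7654], and 21.7654 is outside this interval.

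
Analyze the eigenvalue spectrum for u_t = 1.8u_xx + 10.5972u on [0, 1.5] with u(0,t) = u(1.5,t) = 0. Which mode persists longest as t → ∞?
Eigenvalues: λₙ = 1.8n²π²/1.5² - 10.5972.
First three modes:
  n=1: λ₁ = 1.8π²/1.5² - 10.5972 ≈ -2.702
  n=2: λ₂ = 7.2π²/1.5² - 10.5972 ≈ 20.986
  n=3: λ₃ = 16.2π²/1.5² - 10.5972 ≈ 60.464
Since 1.8π²/1.5² ≈ 7.896 < 10.5972, λ₁ < 0.
The n=1 mode grows fastest (−λₙ is largest for n=1) → dominates.
Asymptotic: u ~ c₁ sin(πx/1.5) e^{2.702t} (exponential growth at rate −λ₁ ≈ 2.702).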